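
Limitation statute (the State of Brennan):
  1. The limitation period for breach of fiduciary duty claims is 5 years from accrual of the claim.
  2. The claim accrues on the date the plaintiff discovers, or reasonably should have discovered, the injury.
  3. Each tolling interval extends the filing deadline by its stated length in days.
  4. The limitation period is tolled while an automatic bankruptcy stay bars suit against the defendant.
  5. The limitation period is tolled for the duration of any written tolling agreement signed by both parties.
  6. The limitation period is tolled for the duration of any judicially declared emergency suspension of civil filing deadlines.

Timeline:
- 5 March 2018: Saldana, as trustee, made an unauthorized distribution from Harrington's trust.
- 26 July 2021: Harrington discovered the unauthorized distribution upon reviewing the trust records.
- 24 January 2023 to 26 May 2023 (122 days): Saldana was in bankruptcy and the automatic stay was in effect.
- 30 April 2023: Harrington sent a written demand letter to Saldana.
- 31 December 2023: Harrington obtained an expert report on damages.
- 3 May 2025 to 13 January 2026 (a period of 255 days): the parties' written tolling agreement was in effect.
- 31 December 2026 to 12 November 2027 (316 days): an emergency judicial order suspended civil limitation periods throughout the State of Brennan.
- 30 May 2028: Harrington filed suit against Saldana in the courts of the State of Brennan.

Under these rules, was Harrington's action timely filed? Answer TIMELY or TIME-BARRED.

TIMELY

The claim did not accrue until Harrington discovered the injury on 26 July 2021; the 5 March 2018 act date does not start the clock under the stated rule.
5 years from 26 July 2021 is 26 July 2026.
The period was tolled for 122 days by the automatic bankruptcy stay (24 January 2023 to 26 May 2023), pushing the deadline to 25 November 2026.
The period was tolled for 255 days by the written tolling agreement (3 May 2025 to 13 January 2026), pushing the deadline to 7 August 2027.
The emergency suspension of filing deadlines from 31 December 2026 to 12 November 2027 tolled the period for 316 days, extending the deadline to 18 June 2028.
The other events in the timeline have no effect on the limitation period under the stated rules.
The 30 May 2028 filing precedes the 18 June 2028 deadline; the claim is timely.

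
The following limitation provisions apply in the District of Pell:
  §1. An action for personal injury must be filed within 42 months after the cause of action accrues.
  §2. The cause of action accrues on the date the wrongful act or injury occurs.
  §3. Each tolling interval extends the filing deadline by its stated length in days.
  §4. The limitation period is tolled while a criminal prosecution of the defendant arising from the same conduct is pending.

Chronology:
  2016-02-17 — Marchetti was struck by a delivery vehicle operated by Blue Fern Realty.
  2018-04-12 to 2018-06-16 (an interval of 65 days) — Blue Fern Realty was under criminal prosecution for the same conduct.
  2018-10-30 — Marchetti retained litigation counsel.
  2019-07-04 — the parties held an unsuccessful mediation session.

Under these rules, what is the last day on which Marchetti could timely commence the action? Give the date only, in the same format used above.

The cause of action accrued on 2016-02-17, the date of the act.
42 months from 2016-02-17 is 2019-08-17.
Because the pending criminal prosecution ran from 2018-04-12 to 2018-06-16, the deadline is extended by 65 days to 2019-10-21.
Nothing else in the chronology tolls or restarts the period.

2019-10-21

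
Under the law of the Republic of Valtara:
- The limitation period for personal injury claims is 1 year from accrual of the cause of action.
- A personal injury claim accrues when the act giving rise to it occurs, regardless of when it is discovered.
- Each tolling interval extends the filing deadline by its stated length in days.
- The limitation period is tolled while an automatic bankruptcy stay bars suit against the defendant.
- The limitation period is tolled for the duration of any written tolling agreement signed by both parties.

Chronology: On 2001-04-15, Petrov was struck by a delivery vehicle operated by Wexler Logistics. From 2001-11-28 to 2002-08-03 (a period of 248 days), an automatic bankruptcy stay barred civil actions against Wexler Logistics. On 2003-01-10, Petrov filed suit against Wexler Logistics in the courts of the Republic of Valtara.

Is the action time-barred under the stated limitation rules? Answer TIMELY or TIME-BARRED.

TIME-BARRED

The cause of action accrued on 2001-04-15, the date of the act.
Adding the 1 year base period to 2001-04-15 gives a deadline of 2002-04-15, before any tolling.
Because the automatic bankruptcy stay ran from 2001-11-28 to 2002-08-03, the deadline is extended by 248 days to 2002-12-19.
Petrov filed on 2003-01-10, after the 2002-12-19 deadline, so the action is time-barred.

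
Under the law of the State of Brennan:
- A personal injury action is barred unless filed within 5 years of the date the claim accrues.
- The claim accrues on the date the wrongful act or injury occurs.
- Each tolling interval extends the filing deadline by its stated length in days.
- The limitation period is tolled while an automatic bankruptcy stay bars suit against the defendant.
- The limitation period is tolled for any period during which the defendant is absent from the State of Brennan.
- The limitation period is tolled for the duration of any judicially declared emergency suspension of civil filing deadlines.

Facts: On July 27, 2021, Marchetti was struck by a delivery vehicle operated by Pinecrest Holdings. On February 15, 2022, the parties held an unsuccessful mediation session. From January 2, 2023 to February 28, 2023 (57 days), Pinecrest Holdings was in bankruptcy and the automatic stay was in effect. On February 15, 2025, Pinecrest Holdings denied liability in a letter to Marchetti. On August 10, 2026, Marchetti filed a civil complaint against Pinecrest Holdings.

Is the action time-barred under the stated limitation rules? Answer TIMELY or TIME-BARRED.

TIMELY

The limitation period began to run on July 27, 2021.
Adding the 5 years base period to July 27, 2021 gives a deadline of July 27, 2026, before any tolling.
The automatic bankruptcy stay from January 2, 2023 to February 28, 2023 tolled the period for 57 days, extending the deadline to September 22, 2026.
None of the other events listed affects the running of the period under the stated rules.
The August 10, 2026 filing precedes the September 22, 2026 deadline; the claim is timely.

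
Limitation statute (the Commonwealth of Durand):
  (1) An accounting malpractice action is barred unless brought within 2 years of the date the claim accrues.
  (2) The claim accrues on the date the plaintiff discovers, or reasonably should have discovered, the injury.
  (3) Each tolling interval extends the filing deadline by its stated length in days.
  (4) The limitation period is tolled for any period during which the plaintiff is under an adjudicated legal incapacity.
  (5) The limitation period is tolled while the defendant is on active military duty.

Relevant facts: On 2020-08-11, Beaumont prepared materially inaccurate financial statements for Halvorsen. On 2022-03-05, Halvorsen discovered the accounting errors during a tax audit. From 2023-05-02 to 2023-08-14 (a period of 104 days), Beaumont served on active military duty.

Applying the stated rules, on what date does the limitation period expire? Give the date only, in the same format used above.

2024-06-17

Under the discovery rule, the claim accrued on 2022-03-05, when Halvorsen discovered the injury — not on the 2020-08-11 date of the underlying act.
Adding the 2 years base period to 2022-03-05 gives a deadline of 2024-03-05, before any tolling.
The period was tolled for 104 days by the defendant's active military service (2023-05-02 to 2023-08-14), pushing the deadline to 2024-06-17.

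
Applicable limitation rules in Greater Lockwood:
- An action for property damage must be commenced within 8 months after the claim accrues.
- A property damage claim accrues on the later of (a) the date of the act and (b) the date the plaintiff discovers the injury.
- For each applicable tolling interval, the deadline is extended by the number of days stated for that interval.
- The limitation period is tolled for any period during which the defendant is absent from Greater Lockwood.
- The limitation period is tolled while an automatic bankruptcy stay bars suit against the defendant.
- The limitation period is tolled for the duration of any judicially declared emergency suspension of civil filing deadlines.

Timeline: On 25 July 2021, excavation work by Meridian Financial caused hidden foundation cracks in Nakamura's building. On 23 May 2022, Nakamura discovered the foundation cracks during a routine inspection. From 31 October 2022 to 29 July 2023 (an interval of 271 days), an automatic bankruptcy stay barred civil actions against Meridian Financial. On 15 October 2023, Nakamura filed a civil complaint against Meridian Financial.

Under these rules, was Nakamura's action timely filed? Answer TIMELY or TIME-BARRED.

Taking the later of the act (25 July 2021) and discovery (23 May 2022), the claim accrued on 23 May 2022.
The untolled deadline — 8 months after 23 May 2022 — is 23 January 2023.
The automatic bankruptcy stay from 31 October 2022 to 29 July 2023 tolled the period for 271 days, extending the deadline to 21 October 2023.
Nakamura filed on 15 October 2023, before the 21 October 2023 deadline, so the action is timely.

TIMELY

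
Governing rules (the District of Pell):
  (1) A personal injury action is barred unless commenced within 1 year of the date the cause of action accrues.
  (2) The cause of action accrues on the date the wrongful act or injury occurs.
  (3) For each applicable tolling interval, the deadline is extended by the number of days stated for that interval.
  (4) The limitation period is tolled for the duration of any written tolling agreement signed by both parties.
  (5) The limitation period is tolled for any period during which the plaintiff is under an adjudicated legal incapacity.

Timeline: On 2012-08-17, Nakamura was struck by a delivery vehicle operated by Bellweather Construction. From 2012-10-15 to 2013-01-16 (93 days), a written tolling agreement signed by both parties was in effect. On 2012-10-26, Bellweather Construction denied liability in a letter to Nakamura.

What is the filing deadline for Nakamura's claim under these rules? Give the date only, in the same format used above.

2013-11-18

The limitation period began to run on 2012-08-17.
1 year from 2012-08-17 is 2013-08-17.
Because the written tolling agreement ran from 2012-10-15 to 2013-01-16, the deadline is extended by 93 days to 2013-11-18.
The other events in the timeline have no effect on the limitation period under the stated rules.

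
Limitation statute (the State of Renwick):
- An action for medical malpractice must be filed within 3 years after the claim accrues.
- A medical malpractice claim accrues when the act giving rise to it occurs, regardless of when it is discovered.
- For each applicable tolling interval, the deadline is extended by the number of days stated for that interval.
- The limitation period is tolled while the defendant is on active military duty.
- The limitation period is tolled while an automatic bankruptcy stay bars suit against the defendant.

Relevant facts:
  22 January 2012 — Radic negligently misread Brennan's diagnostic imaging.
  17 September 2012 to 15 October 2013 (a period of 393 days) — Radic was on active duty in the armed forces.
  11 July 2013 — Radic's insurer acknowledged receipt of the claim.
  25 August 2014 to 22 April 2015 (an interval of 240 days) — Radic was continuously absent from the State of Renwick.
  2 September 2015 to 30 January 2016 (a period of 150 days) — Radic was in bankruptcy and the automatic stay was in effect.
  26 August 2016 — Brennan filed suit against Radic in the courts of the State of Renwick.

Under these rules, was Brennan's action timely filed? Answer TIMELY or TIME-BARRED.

The claim accrued on 22 January 2012, the date of the act.
Adding the 3 years base period to 22 January 2012 gives a deadline of 22 January 2015, before any tolling.
The defendant's active military service from 17 September 2012 to 15 October 2013 tolled the period for 393 days, extending the deadline to 19 February 2016.
The automatic bankruptcy stay from 2 September 2015 to 30 January 2016 tolled the period for 150 days, extending the deadline to 18 July 2016.
Although the defendant's absence ran from 25 August 2014 to 22 April 2015, the stated rules do not make that a tolling event, so it is disregarded.
None of the other events listed affects the running of the period under the stated rules.
Brennan filed on 26 August 2016, after the 18 July 2016 deadline, so the action is time-barred.

TIME-BARRED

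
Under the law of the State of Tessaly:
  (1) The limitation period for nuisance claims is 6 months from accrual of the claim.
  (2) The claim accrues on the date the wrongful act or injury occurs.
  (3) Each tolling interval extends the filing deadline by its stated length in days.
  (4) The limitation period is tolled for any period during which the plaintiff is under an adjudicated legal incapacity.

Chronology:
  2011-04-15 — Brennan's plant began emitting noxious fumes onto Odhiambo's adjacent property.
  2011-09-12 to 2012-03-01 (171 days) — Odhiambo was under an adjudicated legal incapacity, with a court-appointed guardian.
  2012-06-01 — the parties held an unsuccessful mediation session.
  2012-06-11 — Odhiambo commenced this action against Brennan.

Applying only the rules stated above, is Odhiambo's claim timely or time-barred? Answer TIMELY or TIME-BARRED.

The claim accrued on 2011-04-15, when the wrongful act occurred.
The untolled deadline — 6 months after 2011-04-15 — is 2011-10-15.
The plaintiff's legal incapacity from 2011-09-12 to 2012-03-01 tolled the period for 171 days, extending the deadline to 2012-04-03.
None of the other events listed affects the running of the period under the stated rules.
Filing on 2012-06-11 missed the 2012-04-03 deadline — the action is time-barred.

TIME-BARRED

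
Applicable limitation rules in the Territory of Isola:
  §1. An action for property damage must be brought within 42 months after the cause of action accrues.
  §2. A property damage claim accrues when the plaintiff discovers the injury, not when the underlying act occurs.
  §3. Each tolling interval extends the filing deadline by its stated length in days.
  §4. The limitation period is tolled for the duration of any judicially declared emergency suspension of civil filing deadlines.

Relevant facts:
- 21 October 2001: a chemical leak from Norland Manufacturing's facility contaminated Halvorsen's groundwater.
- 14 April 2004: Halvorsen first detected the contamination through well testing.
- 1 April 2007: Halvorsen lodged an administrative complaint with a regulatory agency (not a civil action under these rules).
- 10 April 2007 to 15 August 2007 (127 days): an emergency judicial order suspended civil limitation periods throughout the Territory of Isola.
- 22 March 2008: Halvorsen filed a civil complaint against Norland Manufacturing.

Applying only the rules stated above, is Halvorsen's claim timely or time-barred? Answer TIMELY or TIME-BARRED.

Under the discovery rule, the claim accrued on 14 April 2004, when Halvorsen discovered the injury — not on the 21 October 2001 date of the underlying act.
The untolled deadline — 42 months after 14 April 2004 — is 14 October 2007.
The period was tolled for 127 days by the emergency suspension of filing deadlines (10 April 2007 to 15 August 2007), pushing the deadline to 18 February 2008.
The other events in the timeline have no effect on the limitation period under the stated rules.
Halvorsen filed on 22 March 2008, after the 18 February 2008 deadline, so the action is time-barred.

TIME-BARRED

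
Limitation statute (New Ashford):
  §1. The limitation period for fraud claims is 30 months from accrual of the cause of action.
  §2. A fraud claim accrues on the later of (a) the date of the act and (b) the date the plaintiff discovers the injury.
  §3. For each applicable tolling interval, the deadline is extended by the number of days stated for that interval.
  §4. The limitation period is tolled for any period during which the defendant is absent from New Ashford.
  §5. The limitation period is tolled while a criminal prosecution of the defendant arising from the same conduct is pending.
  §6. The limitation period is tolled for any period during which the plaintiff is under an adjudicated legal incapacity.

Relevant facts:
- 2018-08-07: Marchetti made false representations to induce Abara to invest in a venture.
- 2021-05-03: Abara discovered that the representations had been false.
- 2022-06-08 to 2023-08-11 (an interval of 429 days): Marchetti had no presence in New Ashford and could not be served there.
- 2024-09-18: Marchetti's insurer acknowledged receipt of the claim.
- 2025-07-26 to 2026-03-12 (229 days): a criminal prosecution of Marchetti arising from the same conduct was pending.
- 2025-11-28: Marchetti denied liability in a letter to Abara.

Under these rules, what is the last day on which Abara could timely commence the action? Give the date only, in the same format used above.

2025-01-05

Taking the later of the act (2018-08-07) and discovery (2021-05-03), the claim accrued on 2021-05-03.
The untolled deadline — 30 months after 2021-05-03 — is 2023-11-03.
The defendant's absence from the jurisdiction from 2022-06-08 to 2023-08-11 tolled the period for 429 days, extending the deadline to 2025-01-05.
By the time the pending criminal prosecution began on 2025-07-26, the limitation period had already expired on 2025-01-05; that interval cannot revive it.
Nothing else in the chronology tolls or restarts the period.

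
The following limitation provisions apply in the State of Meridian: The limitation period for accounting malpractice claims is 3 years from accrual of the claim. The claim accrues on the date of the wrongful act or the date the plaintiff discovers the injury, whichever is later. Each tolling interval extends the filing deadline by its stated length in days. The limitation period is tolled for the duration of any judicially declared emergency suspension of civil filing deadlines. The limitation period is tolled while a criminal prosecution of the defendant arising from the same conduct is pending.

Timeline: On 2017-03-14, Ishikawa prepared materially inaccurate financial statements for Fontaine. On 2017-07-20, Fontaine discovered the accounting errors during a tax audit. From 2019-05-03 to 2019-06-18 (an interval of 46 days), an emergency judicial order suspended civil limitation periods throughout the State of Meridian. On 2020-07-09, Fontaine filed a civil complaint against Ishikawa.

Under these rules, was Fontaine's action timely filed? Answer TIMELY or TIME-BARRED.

TIMELY

The claim accrued on 2017-07-20 — the later of the 2017-03-14 act and the 2017-07-20 discovery.
Adding the 3 years base period to 2017-07-20 gives a deadline of 2020-07-20, before any tolling.
The emergency suspension of filing deadlines from 2019-05-03 to 2019-06-18 tolled the period for 46 days, extending the deadline to 2020-09-04.
Filing on 2020-07-09 beat the 2020-09-04 deadline — the action is timely.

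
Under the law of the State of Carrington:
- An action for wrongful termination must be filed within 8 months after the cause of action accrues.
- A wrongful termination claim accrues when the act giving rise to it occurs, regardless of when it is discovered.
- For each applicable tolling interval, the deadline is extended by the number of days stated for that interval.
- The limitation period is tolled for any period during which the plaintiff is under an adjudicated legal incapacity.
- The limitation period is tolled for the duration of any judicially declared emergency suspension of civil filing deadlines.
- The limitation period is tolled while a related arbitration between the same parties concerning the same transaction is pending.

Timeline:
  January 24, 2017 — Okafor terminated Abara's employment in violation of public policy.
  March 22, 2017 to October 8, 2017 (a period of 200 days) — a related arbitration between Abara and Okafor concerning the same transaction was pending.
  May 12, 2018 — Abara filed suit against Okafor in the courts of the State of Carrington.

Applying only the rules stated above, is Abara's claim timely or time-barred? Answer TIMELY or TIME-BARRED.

The limitation period began to run on January 24, 2017.
Adding the 8 months base period to January 24, 2017 gives a deadline of September 24, 2017, before any tolling.
Because the pending related arbitration ran from March 22, 2017 to October 8, 2017, the deadline is extended by 200 days to April 12, 2018.
Abara filed on May 12, 2018, after the April 12, 2018 deadline, so the action is time-barred.

TIME-BARRED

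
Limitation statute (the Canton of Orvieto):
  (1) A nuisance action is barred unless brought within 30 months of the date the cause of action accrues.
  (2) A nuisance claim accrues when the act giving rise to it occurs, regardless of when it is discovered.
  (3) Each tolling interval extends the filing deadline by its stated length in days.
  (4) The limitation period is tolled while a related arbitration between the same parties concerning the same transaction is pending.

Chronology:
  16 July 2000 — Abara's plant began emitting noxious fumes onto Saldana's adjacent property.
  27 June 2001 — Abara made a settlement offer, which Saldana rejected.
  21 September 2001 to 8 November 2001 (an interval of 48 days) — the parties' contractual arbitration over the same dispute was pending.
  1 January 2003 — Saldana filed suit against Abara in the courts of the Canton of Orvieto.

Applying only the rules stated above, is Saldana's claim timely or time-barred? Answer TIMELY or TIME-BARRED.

The claim accrued on 16 July 2000, when the wrongful act occurred.
30 months from 16 July 2000 is 16 January 2003.
The pending related arbitration from 21 September 2001 to 8 November 2001 tolled the period for 48 days, extending the deadline to 5 March 2003.
None of the other events listed affects the running of the period under the stated rules.
Saldana filed on 1 January 2003, before the 5 March 2003 deadline, so the action is timely.

TIMELY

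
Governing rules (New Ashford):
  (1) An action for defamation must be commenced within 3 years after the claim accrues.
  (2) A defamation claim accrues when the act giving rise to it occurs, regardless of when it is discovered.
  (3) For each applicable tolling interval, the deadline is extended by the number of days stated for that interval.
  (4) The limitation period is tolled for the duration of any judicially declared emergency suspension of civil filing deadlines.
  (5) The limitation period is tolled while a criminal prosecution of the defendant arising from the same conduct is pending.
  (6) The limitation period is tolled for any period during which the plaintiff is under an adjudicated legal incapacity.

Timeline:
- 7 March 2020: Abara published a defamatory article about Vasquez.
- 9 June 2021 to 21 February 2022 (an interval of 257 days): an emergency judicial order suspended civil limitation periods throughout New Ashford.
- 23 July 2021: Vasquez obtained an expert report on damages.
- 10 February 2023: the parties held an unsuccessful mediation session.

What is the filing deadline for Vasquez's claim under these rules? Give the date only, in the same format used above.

19 November 2023

The claim accrued on 7 March 2020, the date of the act.
3 years from 7 March 2020 is 7 March 2023.
The period was tolled for 257 days by the emergency suspension of filing deadlines (9 June 2021 to 21 February 2022), pushing the deadline to 19 November 2023.
Nothing else in the chronology tolls or restarts the period.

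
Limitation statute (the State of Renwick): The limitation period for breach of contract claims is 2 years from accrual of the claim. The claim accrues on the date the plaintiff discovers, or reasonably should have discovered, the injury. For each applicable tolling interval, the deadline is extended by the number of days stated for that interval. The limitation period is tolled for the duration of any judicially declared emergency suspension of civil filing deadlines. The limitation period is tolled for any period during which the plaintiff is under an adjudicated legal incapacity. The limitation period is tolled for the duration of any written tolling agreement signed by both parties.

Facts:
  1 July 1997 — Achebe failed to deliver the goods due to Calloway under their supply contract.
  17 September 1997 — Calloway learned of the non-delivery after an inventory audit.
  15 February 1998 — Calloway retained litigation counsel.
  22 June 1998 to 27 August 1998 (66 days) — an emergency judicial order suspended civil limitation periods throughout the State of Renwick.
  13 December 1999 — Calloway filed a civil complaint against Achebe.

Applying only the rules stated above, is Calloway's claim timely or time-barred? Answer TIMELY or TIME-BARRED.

TIME-BARRED

Under the discovery rule, the claim accrued on 17 September 1997, when Calloway discovered the injury — not on the 1 July 1997 date of the underlying act.
2 years from 17 September 1997 is 17 September 1999.
The emergency suspension of filing deadlines from 22 June 1998 to 27 August 1998 tolled the period for 66 days, extending the deadline to 22 November 1999.
None of the other events listed affects the running of the period under the stated rules.
Calloway filed on 13 December 1999, after the 22 November 1999 deadline, so the action is time-barred.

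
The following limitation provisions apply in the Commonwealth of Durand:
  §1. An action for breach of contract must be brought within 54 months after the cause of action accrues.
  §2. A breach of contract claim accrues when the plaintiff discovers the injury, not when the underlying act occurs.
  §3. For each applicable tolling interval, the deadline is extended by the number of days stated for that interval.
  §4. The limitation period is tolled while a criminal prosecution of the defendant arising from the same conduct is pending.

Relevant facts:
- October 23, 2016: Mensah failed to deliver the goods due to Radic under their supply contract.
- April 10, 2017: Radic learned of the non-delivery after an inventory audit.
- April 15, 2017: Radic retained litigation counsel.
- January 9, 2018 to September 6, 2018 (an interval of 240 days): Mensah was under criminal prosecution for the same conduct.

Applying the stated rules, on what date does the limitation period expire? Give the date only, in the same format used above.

Under the discovery rule, the claim accrued on April 10, 2017, when Radic discovered the injury — not on the October 23, 2016 date of the underlying act.
The untolled deadline — 54 months after April 10, 2017 — is October 10, 2021.
Because the pending criminal prosecution ran from January 9, 2018 to September 6, 2018, the deadline is extended by 240 days to June 7, 2022.
Nothing else in the chronology tolls or restarts the period.

June 7, 2022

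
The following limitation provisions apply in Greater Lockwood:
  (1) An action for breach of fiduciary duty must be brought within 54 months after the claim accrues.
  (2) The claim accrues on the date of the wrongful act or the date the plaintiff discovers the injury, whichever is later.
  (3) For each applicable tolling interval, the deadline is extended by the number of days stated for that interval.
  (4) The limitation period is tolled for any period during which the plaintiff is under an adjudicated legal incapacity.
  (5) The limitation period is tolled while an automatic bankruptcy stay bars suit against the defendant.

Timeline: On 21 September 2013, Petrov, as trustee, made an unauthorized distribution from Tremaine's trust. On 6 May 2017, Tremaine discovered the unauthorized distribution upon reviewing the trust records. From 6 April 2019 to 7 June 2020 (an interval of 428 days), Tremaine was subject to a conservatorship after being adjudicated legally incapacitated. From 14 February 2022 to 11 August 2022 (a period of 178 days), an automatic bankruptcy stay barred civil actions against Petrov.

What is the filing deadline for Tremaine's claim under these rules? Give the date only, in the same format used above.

The claim accrued on 6 May 2017 — the later of the 21 September 2013 act and the 6 May 2017 discovery.
The untolled deadline — 54 months after 6 May 2017 — is 6 November 2021.
The period was tolled for 428 days by the plaintiff's legal incapacity (6 April 2019 to 7 June 2020), pushing the deadline to 8 January 2023.
The period was tolled for 178 days by the automatic bankruptcy stay (14 February 2022 to 11 August 2022), pushing the deadline to 5 July 2023.

5 July 2023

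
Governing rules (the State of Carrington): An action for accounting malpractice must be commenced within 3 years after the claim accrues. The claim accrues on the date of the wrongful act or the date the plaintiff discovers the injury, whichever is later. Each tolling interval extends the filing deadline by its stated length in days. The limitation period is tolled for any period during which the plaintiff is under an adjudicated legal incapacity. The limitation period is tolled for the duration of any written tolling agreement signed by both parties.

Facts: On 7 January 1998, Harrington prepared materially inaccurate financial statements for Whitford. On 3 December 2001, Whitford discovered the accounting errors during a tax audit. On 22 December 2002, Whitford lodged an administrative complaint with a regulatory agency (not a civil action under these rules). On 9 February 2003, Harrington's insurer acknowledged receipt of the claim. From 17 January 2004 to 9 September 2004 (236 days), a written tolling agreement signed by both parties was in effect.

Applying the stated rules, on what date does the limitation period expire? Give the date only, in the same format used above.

27 July 2005

Taking the later of the act (7 January 1998) and discovery (3 December 2001), the claim accrued on 3 December 2001.
The untolled deadline — 3 years after 3 December 2001 — is 3 December 2004.
Because the written tolling agreement ran from 17 January 2004 to 9 September 2004, the deadline is extended by 236 days to 27 July 2005.
None of the other events listed affects the running of the period under the stated rules.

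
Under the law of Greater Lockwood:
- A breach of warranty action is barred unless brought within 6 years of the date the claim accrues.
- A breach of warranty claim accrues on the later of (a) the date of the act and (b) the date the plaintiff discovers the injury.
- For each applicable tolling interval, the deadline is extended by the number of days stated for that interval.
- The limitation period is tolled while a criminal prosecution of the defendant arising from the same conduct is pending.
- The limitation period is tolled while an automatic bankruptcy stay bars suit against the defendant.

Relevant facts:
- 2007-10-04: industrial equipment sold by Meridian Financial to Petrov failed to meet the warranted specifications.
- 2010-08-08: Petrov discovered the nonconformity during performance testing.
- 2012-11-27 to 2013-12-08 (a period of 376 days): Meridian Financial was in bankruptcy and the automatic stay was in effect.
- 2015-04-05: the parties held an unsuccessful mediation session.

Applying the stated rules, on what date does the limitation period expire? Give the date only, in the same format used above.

The claim accrued on 2010-08-08 — the later of the 2007-10-04 act and the 2010-08-08 discovery.
Adding the 6 years base period to 2010-08-08 gives a deadline of 2016-08-08, before any tolling.
Because the automatic bankruptcy stay ran from 2012-11-27 to 2013-12-08, the deadline is extended by 376 days to 2017-08-19.
None of the other events listed affects the running of the period under the stated rules.

2017-08-19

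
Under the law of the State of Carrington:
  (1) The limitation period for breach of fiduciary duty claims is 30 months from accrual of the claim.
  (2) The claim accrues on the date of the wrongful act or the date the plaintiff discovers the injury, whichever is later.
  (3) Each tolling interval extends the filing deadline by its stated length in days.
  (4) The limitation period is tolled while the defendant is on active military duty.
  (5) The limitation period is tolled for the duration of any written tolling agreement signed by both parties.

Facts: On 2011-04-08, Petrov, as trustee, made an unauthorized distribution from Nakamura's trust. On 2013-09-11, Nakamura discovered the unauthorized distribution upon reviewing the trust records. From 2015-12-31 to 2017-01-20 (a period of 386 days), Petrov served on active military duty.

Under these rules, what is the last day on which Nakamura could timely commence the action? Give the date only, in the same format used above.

2017-04-01

Taking the later of the act (2011-04-08) and discovery (2013-09-11), the claim accrued on 2013-09-11.
30 months from 2013-09-11 is 2016-03-11.
The defendant's active military service from 2015-12-31 to 2017-01-20 tolled the period for 386 days, extending the deadline to 2017-04-01.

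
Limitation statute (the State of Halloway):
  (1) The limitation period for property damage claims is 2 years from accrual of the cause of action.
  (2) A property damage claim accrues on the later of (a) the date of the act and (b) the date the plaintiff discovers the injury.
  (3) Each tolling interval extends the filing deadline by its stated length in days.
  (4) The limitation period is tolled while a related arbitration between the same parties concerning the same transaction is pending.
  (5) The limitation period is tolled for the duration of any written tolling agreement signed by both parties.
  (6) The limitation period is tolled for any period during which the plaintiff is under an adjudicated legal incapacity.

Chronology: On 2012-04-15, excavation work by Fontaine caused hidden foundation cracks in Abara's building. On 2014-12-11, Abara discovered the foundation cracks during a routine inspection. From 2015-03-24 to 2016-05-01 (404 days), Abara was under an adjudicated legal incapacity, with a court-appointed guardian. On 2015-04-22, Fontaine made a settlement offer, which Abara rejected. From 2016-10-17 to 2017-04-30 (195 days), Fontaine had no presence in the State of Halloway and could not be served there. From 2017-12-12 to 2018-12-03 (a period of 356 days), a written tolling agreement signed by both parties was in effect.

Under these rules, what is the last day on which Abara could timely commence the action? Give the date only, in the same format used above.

Taking the later of the act (2012-04-15) and discovery (2014-12-11), the claim accrued on 2014-12-11.
2 years from 2014-12-11 is 2016-12-11.
The plaintiff's legal incapacity from 2015-03-24 to 2016-05-01 tolled the period for 404 days, extending the deadline to 2018-01-19.
Because the written tolling agreement ran from 2017-12-12 to 2018-12-03, the deadline is extended by 356 days to 2019-01-10.
The defendant's absence from the jurisdiction from 2016-10-17 to 2017-04-30 does not toll the period, because no stated rule makes the defendant's absence a tolling event.
The other events in the timeline have no effect on the limitation period under the stated rules.

2019-01-10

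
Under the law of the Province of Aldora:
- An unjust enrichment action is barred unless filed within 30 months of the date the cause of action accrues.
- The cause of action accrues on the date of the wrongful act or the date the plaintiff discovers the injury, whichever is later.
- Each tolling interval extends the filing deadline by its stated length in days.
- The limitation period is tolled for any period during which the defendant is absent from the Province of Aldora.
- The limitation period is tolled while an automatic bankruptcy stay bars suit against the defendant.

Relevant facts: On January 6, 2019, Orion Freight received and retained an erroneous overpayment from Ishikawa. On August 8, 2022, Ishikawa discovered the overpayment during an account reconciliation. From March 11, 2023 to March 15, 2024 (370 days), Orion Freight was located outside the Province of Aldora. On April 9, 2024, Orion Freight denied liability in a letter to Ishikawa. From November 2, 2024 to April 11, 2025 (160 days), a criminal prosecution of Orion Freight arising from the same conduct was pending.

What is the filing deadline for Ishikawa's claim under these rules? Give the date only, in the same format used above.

February 13, 2026

The claim accrued on August 8, 2022 — the later of the January 6, 2019 act and the August 8, 2022 discovery.
30 months from August 8, 2022 is February 8, 2025.
The period was tolled for 370 days by the defendant's absence from the jurisdiction (March 11, 2023 to March 15, 2024), pushing the deadline to February 13, 2026.
No stated provision tolls the period for a criminal prosecution, so the interval from November 2, 2024 to April 11, 2025 has no effect on the deadline.
None of the other events listed affects the running of the period under the stated rules.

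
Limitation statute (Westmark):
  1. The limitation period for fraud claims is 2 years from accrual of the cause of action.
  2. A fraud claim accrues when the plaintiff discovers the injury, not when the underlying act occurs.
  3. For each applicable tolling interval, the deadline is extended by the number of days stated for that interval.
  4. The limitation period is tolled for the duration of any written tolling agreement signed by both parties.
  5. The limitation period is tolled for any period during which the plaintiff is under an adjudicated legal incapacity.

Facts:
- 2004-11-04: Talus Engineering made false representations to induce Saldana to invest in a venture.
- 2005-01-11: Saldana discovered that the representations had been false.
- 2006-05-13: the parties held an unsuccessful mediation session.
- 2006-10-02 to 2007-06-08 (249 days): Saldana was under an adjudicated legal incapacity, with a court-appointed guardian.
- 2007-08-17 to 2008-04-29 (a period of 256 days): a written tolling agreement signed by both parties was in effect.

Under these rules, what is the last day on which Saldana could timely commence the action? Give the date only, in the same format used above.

The claim did not accrue until Saldana discovered the injury on 2005-01-11; the 2004-11-04 act date does not start the clock under the stated rule.
2 years from 2005-01-11 is 2007-01-11.
The period was tolled for 249 days by the plaintiff's legal incapacity (2006-10-02 to 2007-06-08), pushing the deadline to 2007-09-17.
The period was tolled for 256 days by the written tolling agreement (2007-08-17 to 2008-04-29), pushing the deadline to 2008-05-30.
Nothing else in the chronology tolls or restarts the period.

2008-05-30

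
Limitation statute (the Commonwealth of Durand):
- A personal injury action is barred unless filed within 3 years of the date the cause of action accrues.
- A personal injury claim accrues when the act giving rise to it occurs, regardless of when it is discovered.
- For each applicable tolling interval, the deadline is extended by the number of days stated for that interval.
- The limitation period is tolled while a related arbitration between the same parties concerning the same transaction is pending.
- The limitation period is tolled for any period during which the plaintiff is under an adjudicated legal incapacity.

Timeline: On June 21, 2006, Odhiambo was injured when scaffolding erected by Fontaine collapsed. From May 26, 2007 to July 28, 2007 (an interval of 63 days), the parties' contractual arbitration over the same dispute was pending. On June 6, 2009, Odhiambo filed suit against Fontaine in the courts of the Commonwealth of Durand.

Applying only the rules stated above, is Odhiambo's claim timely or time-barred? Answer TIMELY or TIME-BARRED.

TIMELY

The cause of action accrued on June 21, 2006, the date of the act.
Adding the 3 years base period to June 21, 2006 gives a deadline of June 21, 2009, before any tolling.
The period was tolled for 63 days by the pending related arbitration (May 26, 2007 to July 28, 2007), pushing the deadline to August 23, 2009.
The June 6, 2009 filing precedes the August 23, 2009 deadline; the claim is timely.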